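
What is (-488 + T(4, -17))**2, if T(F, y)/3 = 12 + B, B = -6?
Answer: 220900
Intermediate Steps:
T(F, y) = 18 (T(F, y) = 3*(12 - 6) = 3*6 = 18)
(-488 + T(4, -17))**2 = (-488 + 18)**2 = (-470)**2 = 220900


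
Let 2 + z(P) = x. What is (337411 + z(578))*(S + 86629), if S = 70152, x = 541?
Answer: 52984138950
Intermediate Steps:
z(P) = 539 (z(P) = -2 + 541 = 539)
(337411 + z(578))*(S + 86629) = (337411 + 539)*(70152 + 86629) = 337950*156781 = 52984138950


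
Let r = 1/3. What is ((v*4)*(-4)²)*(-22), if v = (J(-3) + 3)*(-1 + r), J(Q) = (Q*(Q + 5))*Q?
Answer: 19712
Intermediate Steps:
r = ⅓ ≈ 0.33333
J(Q) = Q²*(5 + Q) (J(Q) = (Q*(5 + Q))*Q = Q²*(5 + Q))
v = -14 (v = ((-3)²*(5 - 3) + 3)*(-1 + ⅓) = (9*2 + 3)*(-⅔) = (18 + 3)*(-⅔) = 21*(-⅔) = -14)
((v*4)*(-4)²)*(-22) = (-14*4*(-4)²)*(-22) = -56*16*(-22) = -896*(-22) = 19712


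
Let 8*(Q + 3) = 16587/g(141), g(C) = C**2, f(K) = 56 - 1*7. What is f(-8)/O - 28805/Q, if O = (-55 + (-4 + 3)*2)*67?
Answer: 1944028737763/195429687 ≈ 9947.5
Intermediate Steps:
f(K) = 49 (f(K) = 56 - 7 = 49)
O = -3819 (O = (-55 - 1*2)*67 = (-55 - 2)*67 = -57*67 = -3819)
Q = -51173/17672 (Q = -3 + (16587/(141**2))/8 = -3 + (16587/19881)/8 = -3 + (16587*(1/19881))/8 = -3 + (1/8)*(1843/2209) = -3 + 1843/17672 = -51173/17672 ≈ -2.8957)
f(-8)/O - 28805/Q = 49/(-3819) - 28805/(-51173/17672) = 49*(-1/3819) - 28805*(-17672/51173) = -49/3819 + 509041960/51173 = 1944028737763/195429687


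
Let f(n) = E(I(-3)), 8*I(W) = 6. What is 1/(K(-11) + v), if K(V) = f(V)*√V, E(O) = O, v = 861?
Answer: 4592/3953745 - 4*I*√11/3953745 ≈ 0.0011614 - 3.3554e-6*I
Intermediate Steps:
I(W) = ¾ (I(W) = (⅛)*6 = ¾)
f(n) = ¾
K(V) = 3*√V/4
1/(K(-11) + v) = 1/(3*√(-11)/4 + 861) = 1/(3*(I*√11)/4 + 861) = 1/(3*I*√11/4 + 861) = 1/(861 + 3*I*√11/4)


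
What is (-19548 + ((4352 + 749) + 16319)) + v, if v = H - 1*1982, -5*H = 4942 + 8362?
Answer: -13854/5 ≈ -2770.8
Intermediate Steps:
H = -13304/5 (H = -(4942 + 8362)/5 = -⅕*13304 = -13304/5 ≈ -2660.8)
v = -23214/5 (v = -13304/5 - 1*1982 = -13304/5 - 1982 = -23214/5 ≈ -4642.8)
(-19548 + ((4352 + 749) + 16319)) + v = (-19548 + ((4352 + 749) + 16319)) - 23214/5 = (-19548 + (5101 + 16319)) - 23214/5 = (-19548 + 21420) - 23214/5 = 1872 - 23214/5 = -13854/5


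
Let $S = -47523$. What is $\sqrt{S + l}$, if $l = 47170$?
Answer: $i \sqrt{353} \approx 18.788 i$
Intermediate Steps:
$\sqrt{S + l} = \sqrt{-47523 + 47170} = \sqrt{-353} = i \sqrt{353}$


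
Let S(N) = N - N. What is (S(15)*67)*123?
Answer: 0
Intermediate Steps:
S(N) = 0
(S(15)*67)*123 = (0*67)*123 = 0*123 = 0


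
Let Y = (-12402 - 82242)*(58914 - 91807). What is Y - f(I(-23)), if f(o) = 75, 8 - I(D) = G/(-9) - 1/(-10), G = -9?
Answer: 3113125017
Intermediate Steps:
I(D) = 69/10 (I(D) = 8 - (-9/(-9) - 1/(-10)) = 8 - (-9*(-⅑) - 1*(-⅒)) = 8 - (1 + ⅒) = 8 - 1*11/10 = 8 - 11/10 = 69/10)
Y = 3113125092 (Y = -94644*(-32893) = 3113125092)
Y - f(I(-23)) = 3113125092 - 1*75 = 3113125092 - 75 = 3113125017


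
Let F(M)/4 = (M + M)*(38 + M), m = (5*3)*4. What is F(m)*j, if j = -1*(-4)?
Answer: 188160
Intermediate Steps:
m = 60 (m = 15*4 = 60)
F(M) = 8*M*(38 + M) (F(M) = 4*((M + M)*(38 + M)) = 4*((2*M)*(38 + M)) = 4*(2*M*(38 + M)) = 8*M*(38 + M))
j = 4
F(m)*j = (8*60*(38 + 60))*4 = (8*60*98)*4 = 47040*4 = 188160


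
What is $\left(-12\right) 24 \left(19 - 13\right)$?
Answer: $-1728$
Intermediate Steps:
$\left(-12\right) 24 \left(19 - 13\right) = \left(-288\right) 6 = -1728$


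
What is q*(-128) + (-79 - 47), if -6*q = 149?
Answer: 9158/3 ≈ 3052.7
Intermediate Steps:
q = -149/6 (q = -⅙*149 = -149/6 ≈ -24.833)
q*(-128) + (-79 - 47) = -149/6*(-128) + (-79 - 47) = 9536/3 - 126 = 9158/3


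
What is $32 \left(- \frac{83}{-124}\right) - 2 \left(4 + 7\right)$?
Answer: $- \frac{18}{31} \approx -0.58065$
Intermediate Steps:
$32 \left(- \frac{83}{-124}\right) - 2 \left(4 + 7\right) = 32 \left(\left(-83\right) \left(- \frac{1}{124}\right)\right) - 22 = 32 \cdot \frac{83}{124} - 22 = \frac{664}{31} - 22 = - \frac{18}{31}$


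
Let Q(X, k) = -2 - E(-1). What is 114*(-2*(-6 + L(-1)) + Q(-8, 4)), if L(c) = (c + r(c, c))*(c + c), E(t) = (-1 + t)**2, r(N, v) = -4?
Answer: -1596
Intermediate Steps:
L(c) = 2*c*(-4 + c) (L(c) = (c - 4)*(c + c) = (-4 + c)*(2*c) = 2*c*(-4 + c))
Q(X, k) = -6 (Q(X, k) = -2 - (-1 - 1)**2 = -2 - 1*(-2)**2 = -2 - 1*4 = -2 - 4 = -6)
114*(-2*(-6 + L(-1)) + Q(-8, 4)) = 114*(-2*(-6 + 2*(-1)*(-4 - 1)) - 6) = 114*(-2*(-6 + 2*(-1)*(-5)) - 6) = 114*(-2*(-6 + 10) - 6) = 114*(-2*4 - 6) = 114*(-8 - 6) = 114*(-14) = -1596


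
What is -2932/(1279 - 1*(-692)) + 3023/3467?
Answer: -4206911/6833457 ≈ -0.61563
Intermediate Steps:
-2932/(1279 - 1*(-692)) + 3023/3467 = -2932/(1279 + 692) + 3023*(1/3467) = -2932/1971 + 3023/3467 = -4206911/6833457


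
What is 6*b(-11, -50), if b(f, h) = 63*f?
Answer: -4158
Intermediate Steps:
6*b(-11, -50) = 6*(63*(-11)) = 6*(-693) = -4158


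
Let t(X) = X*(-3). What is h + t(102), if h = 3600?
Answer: 3294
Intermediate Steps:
t(X) = -3*X
h + t(102) = 3600 - 3*102 = 3600 - 306 = 3294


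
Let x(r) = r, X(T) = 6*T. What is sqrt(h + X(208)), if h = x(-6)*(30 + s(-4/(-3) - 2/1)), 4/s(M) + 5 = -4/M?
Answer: 6*sqrt(29) ≈ 32.311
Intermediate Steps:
s(M) = 4/(-5 - 4/M)
h = -204 (h = -6*(30 - 4*(-4/(-3) - 2/1)/(4 + 5*(-4/(-3) - 2/1))) = -6*(30 - 4*(-4*(-1/3) - 2*1)/(4 + 5*(-4*(-1/3) - 2*1))) = -6*(30 - 4*(4/3 - 2)/(4 + 5*(4/3 - 2))) = -6*(30 - 4*(-2/3)/(4 + 5*(-2/3))) = -6*(30 - 4*(-2/3)/(4 - 10/3)) = -6*(30 - 4*(-2/3)/2/3) = -6*(30 - 4*(-2/3)*3/2) = -6*(30 + 4) = -6*34 = -204)
sqrt(h + X(208)) = sqrt(-204 + 6*208) = sqrt(-204 + 1248) = sqrt(1044) = 6*sqrt(29)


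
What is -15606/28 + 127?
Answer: -6025/14 ≈ -430.36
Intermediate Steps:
-15606/28 + 127 = -102*153/28 + 127 = -7803/14 + 127 = -6025/14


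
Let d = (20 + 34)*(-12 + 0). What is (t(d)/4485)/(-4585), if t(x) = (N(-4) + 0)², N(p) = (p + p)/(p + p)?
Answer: -1/20563725 ≈ -4.8629e-8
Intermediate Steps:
N(p) = 1 (N(p) = (2*p)/((2*p)) = (2*p)*(1/(2*p)) = 1)
d = -648 (d = 54*(-12) = -648)
t(x) = 1 (t(x) = (1 + 0)² = 1² = 1)
(t(d)/4485)/(-4585) = (1/4485)/(-4585) = (1*(1/4485))*(-1/4585) = (1/4485)*(-1/4585) = -1/20563725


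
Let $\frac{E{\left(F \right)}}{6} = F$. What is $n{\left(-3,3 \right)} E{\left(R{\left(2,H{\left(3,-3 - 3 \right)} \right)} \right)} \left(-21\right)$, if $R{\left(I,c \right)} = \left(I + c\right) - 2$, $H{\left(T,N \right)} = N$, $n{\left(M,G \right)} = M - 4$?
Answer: $-5292$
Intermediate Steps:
$n{\left(M,G \right)} = -4 + M$
$R{\left(I,c \right)} = -2 + I + c$
$E{\left(F \right)} = 6 F$
$n{\left(-3,3 \right)} E{\left(R{\left(2,H{\left(3,-3 - 3 \right)} \right)} \right)} \left(-21\right) = \left(-4 - 3\right) 6 \left(-2 + 2 - 6\right) \left(-21\right) = - 7 \cdot 6 \left(-2 + 2 - 6\right) \left(-21\right) = - 7 \cdot 6 \left(-6\right) \left(-21\right) = \left(-7\right) \left(-36\right) \left(-21\right) = 252 \left(-21\right) = -5292$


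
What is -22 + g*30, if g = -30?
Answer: -922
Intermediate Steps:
-22 + g*30 = -22 - 30*30 = -22 - 900 = -922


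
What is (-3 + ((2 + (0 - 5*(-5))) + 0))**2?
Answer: 576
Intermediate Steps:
(-3 + ((2 + (0 - 5*(-5))) + 0))**2 = (-3 + ((2 + (0 + 25)) + 0))**2 = (-3 + ((2 + 25) + 0))**2 = (-3 + (27 + 0))**2 = (-3 + 27)**2 = 24**2 = 576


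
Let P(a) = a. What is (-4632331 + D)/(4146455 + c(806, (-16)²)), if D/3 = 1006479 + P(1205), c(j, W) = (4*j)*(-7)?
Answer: -1609279/4123887 ≈ -0.39023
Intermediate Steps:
c(j, W) = -28*j
D = 3023052 (D = 3*(1006479 + 1205) = 3*1007684 = 3023052)
(-4632331 + D)/(4146455 + c(806, (-16)²)) = (-4632331 + 3023052)/(4146455 - 28*806) = -1609279/(4146455 - 22568) = -1609279/4123887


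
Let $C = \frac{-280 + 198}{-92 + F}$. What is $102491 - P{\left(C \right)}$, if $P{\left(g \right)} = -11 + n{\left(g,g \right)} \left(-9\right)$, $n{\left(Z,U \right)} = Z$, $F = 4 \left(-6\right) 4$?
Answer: $\frac{9635557}{94} \approx 1.0251 \cdot 10^{5}$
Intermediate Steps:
$F = -96$ ($F = \left(-24\right) 4 = -96$)
$C = \frac{41}{94}$ ($C = \frac{-280 + 198}{-92 - 96} = - \frac{82}{-188} = \left(-82\right) \left(- \frac{1}{188}\right) = \frac{41}{94} \approx 0.43617$)
$P{\left(g \right)} = -11 - 9 g$ ($P{\left(g \right)} = -11 + g \left(-9\right) = -11 - 9 g$)
$102491 - P{\left(C \right)} = 102491 - \left(-11 - \frac{369}{94}\right) = 102491 - - \frac{1403}{94} = 102491 + \frac{1403}{94} = \frac{9635557}{94}$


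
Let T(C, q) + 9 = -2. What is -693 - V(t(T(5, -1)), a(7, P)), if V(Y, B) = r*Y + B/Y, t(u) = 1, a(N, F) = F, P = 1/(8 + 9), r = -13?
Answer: -11561/17 ≈ -680.06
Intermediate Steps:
T(C, q) = -11 (T(C, q) = -9 - 2 = -11)
P = 1/17 ≈ 0.058824
V(Y, B) = -13*Y + B/Y
-693 - V(t(T(5, -1)), a(7, P)) = -693 - (-13*1 + (1/17)/1) = -693 - (-13 + (1/17)*1) = -693 - (-13 + 1/17) = -693 - 1*(-220/17) = -693 + 220/17 = -11561/17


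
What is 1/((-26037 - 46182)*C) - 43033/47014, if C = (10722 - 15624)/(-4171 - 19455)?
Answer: -7617773732759/8321890265766 ≈ -0.91539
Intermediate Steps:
C = 2451/11813 (C = -4902/(-23626) = -4902*(-1/23626) = 2451/11813 ≈ 0.20748)
1/((-26037 - 46182)*C) - 43033/47014 = 1/((-26037 - 46182)*(2451/11813)) - 43033/47014 = (11813/2451)/(-72219) - 43033*1/47014 = -1/72219*11813/2451 - 43033/47014 = -11813/177008769 - 43033/47014 = -7617773732759/8321890265766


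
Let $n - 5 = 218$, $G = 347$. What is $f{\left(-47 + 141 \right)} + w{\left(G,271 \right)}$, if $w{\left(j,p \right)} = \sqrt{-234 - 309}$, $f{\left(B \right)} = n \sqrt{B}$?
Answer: $223 \sqrt{94} + i \sqrt{543} \approx 2162.1 + 23.302 i$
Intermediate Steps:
$n = 223$ ($n = 5 + 218 = 223$)
$f{\left(B \right)} = 223 \sqrt{B}$
$w{\left(j,p \right)} = i \sqrt{543}$ ($w{\left(j,p \right)} = \sqrt{-543} = i \sqrt{543}$)
$f{\left(-47 + 141 \right)} + w{\left(G,271 \right)} = 223 \sqrt{-47 + 141} + i \sqrt{543} = 223 \sqrt{94} + i \sqrt{543}$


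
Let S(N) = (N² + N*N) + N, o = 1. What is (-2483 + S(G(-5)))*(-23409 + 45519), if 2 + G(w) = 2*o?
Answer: -54899130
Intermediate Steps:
G(w) = 0 (G(w) = -2 + 2*1 = -2 + 2 = 0)
S(N) = N + 2*N² (S(N) = (N² + N²) + N = 2*N² + N = N + 2*N²)
(-2483 + S(G(-5)))*(-23409 + 45519) = (-2483 + 0*(1 + 2*0))*(-23409 + 45519) = (-2483 + 0*(1 + 0))*22110 = (-2483 + 0*1)*22110 = (-2483 + 0)*22110 = -2483*22110 = -54899130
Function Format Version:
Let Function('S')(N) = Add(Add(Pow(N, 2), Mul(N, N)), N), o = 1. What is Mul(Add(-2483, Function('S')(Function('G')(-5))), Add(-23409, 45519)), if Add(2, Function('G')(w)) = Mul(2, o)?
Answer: -54899130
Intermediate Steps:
Function('G')(w) = 0 (Function('G')(w) = Add(-2, Mul(2, 1)) = Add(-2, 2) = 0)
Function('S')(N) = Add(N, Mul(2, Pow(N, 2))) (Function('S')(N) = Add(Add(Pow(N, 2), Pow(N, 2)), N) = Add(Mul(2, Pow(N, 2)), N) = Add(N, Mul(2, Pow(N, 2))))
Mul(Add(-2483, Function('S')(Function('G')(-5))), Add(-23409, 45519)) = Mul(Add(-2483, Mul(0, Add(1, Mul(2, 0)))), Add(-23409, 45519)) = Mul(Add(-2483, Mul(0, Add(1, 0))), 22110) = Mul(Add(-2483, Mul(0, 1)), 22110) = Mul(Add(-2483, 0), 22110) = Mul(-2483, 22110) = -54899130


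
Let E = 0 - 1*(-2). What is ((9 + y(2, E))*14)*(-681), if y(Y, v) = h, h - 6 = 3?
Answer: -171612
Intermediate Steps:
h = 9 (h = 6 + 3 = 9)
E = 2 (E = 0 + 2 = 2)
y(Y, v) = 9
((9 + y(2, E))*14)*(-681) = ((9 + 9)*14)*(-681) = (18*14)*(-681) = 252*(-681) = -171612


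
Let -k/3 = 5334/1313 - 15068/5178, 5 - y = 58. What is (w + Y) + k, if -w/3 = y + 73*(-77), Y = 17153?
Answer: 38720424241/1133119 ≈ 34172.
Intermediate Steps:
y = -53 (y = 5 - 1*58 = 5 - 58 = -53)
k = -3917584/1133119 (k = -3*(5334/1313 - 15068/5178) = -3*(5334*(1/1313) - 15068*1/5178) = -3*(5334/1313 - 7534/2589) = -3*3917584/3399357 = -3917584/1133119 ≈ -3.4573)
w = 17022 (w = -3*(-53 + 73*(-77)) = -3*(-53 - 5621) = -3*(-5674) = 17022)
(w + Y) + k = (17022 + 17153) - 3917584/1133119 = 34175 - 3917584/1133119 = 38720424241/1133119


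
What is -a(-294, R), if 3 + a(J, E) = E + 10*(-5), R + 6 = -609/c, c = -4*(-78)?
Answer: 6339/104 ≈ 60.952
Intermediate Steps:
c = 312
R = -827/104 (R = -6 - 609/312 = -6 - 609*1/312 = -6 - 203/104 = -827/104 ≈ -7.9519)
a(J, E) = -53 + E (a(J, E) = -3 + (E + 10*(-5)) = -3 + (E - 50) = -3 + (-50 + E) = -53 + E)
-a(-294, R) = -(-53 - 827/104) = -1*(-6339/104) = 6339/104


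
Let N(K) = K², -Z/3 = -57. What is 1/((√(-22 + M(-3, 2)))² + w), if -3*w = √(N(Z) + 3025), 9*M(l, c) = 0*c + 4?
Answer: 873/126379 - 27*√32266/252758 ≈ -0.012280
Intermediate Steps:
Z = 171 (Z = -3*(-57) = 171)
M(l, c) = 4/9 (M(l, c) = (0*c + 4)/9 = (0 + 4)/9 = (⅑)*4 = 4/9)
w = -√32266/3 (w = -√(171² + 3025)/3 = -√(29241 + 3025)/3 = -√32266/3 ≈ -59.876)
1/((√(-22 + M(-3, 2)))² + w) = 1/((√(-22 + 4/9))² - √32266/3) = 1/((√(-194/9))² - √32266/3) = 1/((I*√194/3)² - √32266/3) = 1/(-194/9 - √32266/3)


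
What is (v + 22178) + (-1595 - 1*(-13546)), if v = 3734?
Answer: 37863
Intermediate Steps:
(v + 22178) + (-1595 - 1*(-13546)) = (3734 + 22178) + (-1595 - 1*(-13546)) = 25912 + (-1595 + 13546) = 25912 + 11951 = 37863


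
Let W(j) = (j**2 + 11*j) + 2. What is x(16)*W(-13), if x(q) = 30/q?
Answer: 105/2 ≈ 52.500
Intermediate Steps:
W(j) = 2 + j**2 + 11*j
x(16)*W(-13) = (30/16)*(2 + (-13)**2 + 11*(-13)) = (30*(1/16))*(2 + 169 - 143) = (15/8)*28 = 105/2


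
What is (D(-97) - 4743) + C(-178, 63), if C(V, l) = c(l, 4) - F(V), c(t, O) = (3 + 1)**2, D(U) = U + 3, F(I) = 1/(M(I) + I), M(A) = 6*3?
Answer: -771359/160 ≈ -4821.0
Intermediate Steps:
M(A) = 18
F(I) = 1/(18 + I)
D(U) = 3 + U
c(t, O) = 16 (c(t, O) = 4**2 = 16)
C(V, l) = 16 - 1/(18 + V)
(D(-97) - 4743) + C(-178, 63) = ((3 - 97) - 4743) + (287 + 16*(-178))/(18 - 178) = (-94 - 4743) + (287 - 2848)/(-160) = -4837 - 1/160*(-2561) = -4837 + 2561/160 = -771359/160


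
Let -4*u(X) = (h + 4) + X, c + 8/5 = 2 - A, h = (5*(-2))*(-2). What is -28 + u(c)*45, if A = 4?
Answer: -515/2 ≈ -257.50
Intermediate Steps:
h = 20 (h = -10*(-2) = 20)
c = -18/5 (c = -8/5 + (2 - 1*4) = -8/5 + (2 - 4) = -8/5 - 2 = -18/5 ≈ -3.6000)
u(X) = -6 - X/4 (u(X) = -((20 + 4) + X)/4 = -(24 + X)/4 = -6 - X/4)
-28 + u(c)*45 = -28 + (-6 - 1/4*(-18/5))*45 = -28 + (-6 + 9/10)*45 = -28 - 51/10*45 = -28 - 459/2 = -515/2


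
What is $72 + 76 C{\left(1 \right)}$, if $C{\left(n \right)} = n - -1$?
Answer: $224$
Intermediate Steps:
$C{\left(n \right)} = 1 + n$ ($C{\left(n \right)} = n + 1 = 1 + n$)
$72 + 76 C{\left(1 \right)} = 72 + 76 \left(1 + 1\right) = 72 + 76 \cdot 2 = 72 + 152 = 224$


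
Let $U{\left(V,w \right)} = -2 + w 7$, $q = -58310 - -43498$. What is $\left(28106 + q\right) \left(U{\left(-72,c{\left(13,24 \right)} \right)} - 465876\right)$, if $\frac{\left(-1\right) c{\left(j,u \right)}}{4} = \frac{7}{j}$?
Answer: $- \frac{80516573340}{13} \approx -6.1936 \cdot 10^{9}$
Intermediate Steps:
$c{\left(j,u \right)} = - \frac{28}{j}$ ($c{\left(j,u \right)} = - 4 \frac{7}{j} = - \frac{28}{j}$)
$q = -14812$ ($q = -58310 + 43498 = -14812$)
$U{\left(V,w \right)} = -2 + 7 w$
$\left(28106 + q\right) \left(U{\left(-72,c{\left(13,24 \right)} \right)} - 465876\right) = \left(28106 - 14812\right) \left(\left(-2 + 7 \left(- \frac{28}{13}\right)\right) - 465876\right) = 13294 \left(\left(-2 + 7 \left(\left(-28\right) \frac{1}{13}\right)\right) - 465876\right) = 13294 \left(\left(-2 + 7 \left(- \frac{28}{13}\right)\right) - 465876\right) = 13294 \left(\left(-2 - \frac{196}{13}\right) - 465876\right) = 13294 \left(- \frac{222}{13} - 465876\right) = 13294 \left(- \frac{6056610}{13}\right) = - \frac{80516573340}{13}$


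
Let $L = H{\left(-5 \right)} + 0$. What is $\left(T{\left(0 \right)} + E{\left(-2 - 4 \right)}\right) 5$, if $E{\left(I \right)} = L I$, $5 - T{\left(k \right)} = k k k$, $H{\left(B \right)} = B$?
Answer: $175$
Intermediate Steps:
$T{\left(k \right)} = 5 - k^{3}$ ($T{\left(k \right)} = 5 - k k k = 5 - k^{2} k = 5 - k^{3}$)
$L = -5$ ($L = -5 + 0 = -5$)
$E{\left(I \right)} = - 5 I$
$\left(T{\left(0 \right)} + E{\left(-2 - 4 \right)}\right) 5 = \left(\left(5 - 0^{3}\right) - 5 \left(-2 - 4\right)\right) 5 = \left(\left(5 - 0\right) - -30\right) 5 = \left(\left(5 + 0\right) + 30\right) 5 = \left(5 + 30\right) 5 = 35 \cdot 5 = 175$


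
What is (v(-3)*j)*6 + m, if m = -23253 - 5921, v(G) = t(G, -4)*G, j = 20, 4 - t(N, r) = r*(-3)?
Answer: -26294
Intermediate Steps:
t(N, r) = 4 + 3*r (t(N, r) = 4 - r*(-3) = 4 - (-3)*r = 4 + 3*r)
v(G) = -8*G (v(G) = (4 + 3*(-4))*G = (4 - 12)*G = -8*G)
m = -29174
(v(-3)*j)*6 + m = (-8*(-3)*20)*6 - 29174 = (24*20)*6 - 29174 = 480*6 - 29174 = 2880 - 29174 = -26294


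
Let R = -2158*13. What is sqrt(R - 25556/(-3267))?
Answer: I*sqrt(274880586)/99 ≈ 167.47*I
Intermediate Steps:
R = -28054
sqrt(R - 25556/(-3267)) = sqrt(-28054 - 25556/(-3267)) = sqrt(-28054 - 25556*(-1/3267)) = sqrt(-28054 + 25556/3267) = sqrt(-91626862/3267) = I*sqrt(274880586)/99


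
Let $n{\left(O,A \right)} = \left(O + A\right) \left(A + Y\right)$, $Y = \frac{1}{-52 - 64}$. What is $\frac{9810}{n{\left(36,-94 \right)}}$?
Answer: $\frac{1308}{727} \approx 1.7992$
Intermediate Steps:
$Y = - \frac{1}{116}$ ($Y = \frac{1}{-116} = - \frac{1}{116} \approx -0.0086207$)
$n{\left(O,A \right)} = \left(- \frac{1}{116} + A\right) \left(A + O\right)$ ($n{\left(O,A \right)} = \left(O + A\right) \left(A - \frac{1}{116}\right) = \left(A + O\right) \left(- \frac{1}{116} + A\right) = \left(- \frac{1}{116} + A\right) \left(A + O\right)$)
$\frac{9810}{n{\left(36,-94 \right)}} = \frac{9810}{\left(-94\right)^{2} - - \frac{47}{58} - \frac{9}{29} - 3384} = \frac{9810}{8836 + \frac{47}{58} - \frac{9}{29} - 3384} = \frac{9810}{\frac{10905}{2}} = 9810 \cdot \frac{2}{10905} = \frac{1308}{727}$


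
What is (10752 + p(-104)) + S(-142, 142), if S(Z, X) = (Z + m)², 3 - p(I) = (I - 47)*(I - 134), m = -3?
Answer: -4158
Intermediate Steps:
p(I) = 3 - (-134 + I)*(-47 + I) (p(I) = 3 - (I - 47)*(I - 134) = 3 - (-47 + I)*(-134 + I) = 3 - (-134 + I)*(-47 + I))
S(Z, X) = (-3 + Z)² (S(Z, X) = (Z - 3)² = (-3 + Z)²)
(10752 + p(-104)) + S(-142, 142) = (10752 + (-6295 - 1*(-104)² + 181*(-104))) + (-3 - 142)² = (10752 + (-6295 - 1*10816 - 18824)) + (-145)² = (10752 + (-6295 - 10816 - 18824)) + 21025 = (10752 - 35935) + 21025 = -25183 + 21025 = -4158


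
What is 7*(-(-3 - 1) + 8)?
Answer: 84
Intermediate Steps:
7*(-(-3 - 1) + 8) = 7*(-1*(-4) + 8) = 7*(4 + 8) = 7*12 = 84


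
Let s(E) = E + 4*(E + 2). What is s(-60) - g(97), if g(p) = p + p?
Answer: -486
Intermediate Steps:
s(E) = 8 + 5*E (s(E) = E + 4*(2 + E) = E + (8 + 4*E) = 8 + 5*E)
g(p) = 2*p
s(-60) - g(97) = (8 + 5*(-60)) - 2*97 = (8 - 300) - 1*194 = -292 - 194 = -486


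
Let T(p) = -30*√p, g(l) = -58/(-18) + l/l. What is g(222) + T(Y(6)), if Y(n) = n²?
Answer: -1582/9 ≈ -175.78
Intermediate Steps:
g(l) = 38/9 (g(l) = -58*(-1/18) + 1 = 29/9 + 1 = 38/9)
g(222) + T(Y(6)) = 38/9 - 30*√(6²) = 38/9 - 30*√36 = 38/9 - 30*6 = 38/9 - 180 = -1582/9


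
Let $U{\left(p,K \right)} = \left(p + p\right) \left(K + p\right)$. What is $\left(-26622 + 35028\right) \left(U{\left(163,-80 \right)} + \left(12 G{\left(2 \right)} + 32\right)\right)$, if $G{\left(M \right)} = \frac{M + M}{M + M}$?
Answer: $227819412$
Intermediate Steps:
$G{\left(M \right)} = 1$ ($G{\left(M \right)} = \frac{2 M}{2 M} = 2 M \frac{1}{2 M} = 1$)
$U{\left(p,K \right)} = 2 p \left(K + p\right)$
$\left(-26622 + 35028\right) \left(U{\left(163,-80 \right)} + \left(12 G{\left(2 \right)} + 32\right)\right) = \left(-26622 + 35028\right) \left(2 \cdot 163 \left(-80 + 163\right) + \left(12 \cdot 1 + 32\right)\right) = 8406 \left(2 \cdot 163 \cdot 83 + \left(12 + 32\right)\right) = 8406 \left(27058 + 44\right) = 8406 \cdot 27102 = 227819412$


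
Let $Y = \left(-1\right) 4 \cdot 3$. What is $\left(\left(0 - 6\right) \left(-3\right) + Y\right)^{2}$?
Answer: $36$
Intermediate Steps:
$Y = -12$ ($Y = \left(-4\right) 3 = -12$)
$\left(\left(0 - 6\right) \left(-3\right) + Y\right)^{2} = \left(\left(0 - 6\right) \left(-3\right) - 12\right)^{2} = \left(\left(-6\right) \left(-3\right) - 12\right)^{2} = \left(18 - 12\right)^{2} = 6^{2} = 36$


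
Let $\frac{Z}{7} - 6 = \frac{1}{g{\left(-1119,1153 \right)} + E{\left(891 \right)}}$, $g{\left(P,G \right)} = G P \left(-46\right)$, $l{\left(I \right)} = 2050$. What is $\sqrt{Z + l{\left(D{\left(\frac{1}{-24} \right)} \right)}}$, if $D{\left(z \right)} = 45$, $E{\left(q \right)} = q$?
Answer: $\frac{\sqrt{7369010427097483239}}{59350413} \approx 45.738$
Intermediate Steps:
$g{\left(P,G \right)} = - 46 G P$
$Z = \frac{2492717353}{59350413}$ ($Z = 42 + \frac{7}{\left(-46\right) 1153 \left(-1119\right) + 891} = 42 + \frac{7}{59349522 + 891} = 42 + \frac{7}{59350413} = \frac{2492717353}{59350413} \approx 42.0$)
$\sqrt{Z + l{\left(D{\left(\frac{1}{-24} \right)} \right)}} = \sqrt{\frac{2492717353}{59350413} + 2050} = \sqrt{\frac{124161064003}{59350413}} = \frac{\sqrt{7369010427097483239}}{59350413}$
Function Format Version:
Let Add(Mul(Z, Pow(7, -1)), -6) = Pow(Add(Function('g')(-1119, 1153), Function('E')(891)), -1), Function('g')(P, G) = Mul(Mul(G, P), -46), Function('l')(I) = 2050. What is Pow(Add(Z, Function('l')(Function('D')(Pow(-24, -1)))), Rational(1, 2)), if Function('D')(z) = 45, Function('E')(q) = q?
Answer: Mul(Rational(1, 59350413), Pow(7369010427097483239, Rational(1, 2))) ≈ 45.738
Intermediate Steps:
Function('g')(P, G) = Mul(-46, G, P)
Z = Rational(2492717353, 59350413) (Z = Add(42, Mul(7, Pow(Add(Mul(-46, 1153, -1119), 891), -1))) = Add(42, Mul(7, Pow(Add(59349522, 891), -1))) = Add(42, Mul(7, Pow(59350413, -1))) = Add(42, Mul(7, Rational(1, 59350413))) = Add(42, Rational(7, 59350413)) = Rational(2492717353, 59350413) ≈ 42.000)
Pow(Add(Z, Function('l')(Function('D')(Pow(-24, -1)))), Rational(1, 2)) = Pow(Add(Rational(2492717353, 59350413), 2050), Rational(1, 2)) = Pow(Rational(124161064003, 59350413), Rational(1, 2)) = Mul(Rational(1, 59350413), Pow(7369010427097483239, Rational(1, 2)))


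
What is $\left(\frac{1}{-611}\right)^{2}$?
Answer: $\frac{1}{373321} \approx 2.6787 \cdot 10^{-6}$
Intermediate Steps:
$\left(\frac{1}{-611}\right)^{2} = \left(- \frac{1}{611}\right)^{2} = \frac{1}{373321}$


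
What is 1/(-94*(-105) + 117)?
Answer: 1/9987 ≈ 0.00010013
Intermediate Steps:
1/(-94*(-105) + 117) = 1/(9870 + 117) = 1/9987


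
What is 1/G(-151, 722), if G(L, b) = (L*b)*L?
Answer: 1/16462322 ≈ 6.0745e-8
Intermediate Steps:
G(L, b) = b*L²
1/G(-151, 722) = 1/(722*(-151)²) = 1/(722*22801) = 1/16462322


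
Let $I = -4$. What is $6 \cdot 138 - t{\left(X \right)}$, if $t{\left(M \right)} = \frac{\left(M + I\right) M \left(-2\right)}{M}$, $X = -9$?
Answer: $802$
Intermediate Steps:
$t{\left(M \right)} = 8 - 2 M$ ($t{\left(M \right)} = \frac{\left(M - 4\right) M \left(-2\right)}{M} = \frac{\left(-4 + M\right) \left(- 2 M\right)}{M} = \frac{\left(-2\right) M \left(-4 + M\right)}{M} = 8 - 2 M$)
$6 \cdot 138 - t{\left(X \right)} = 6 \cdot 138 - \left(8 - -18\right) = 828 - \left(8 + 18\right) = 828 - 26 = 802$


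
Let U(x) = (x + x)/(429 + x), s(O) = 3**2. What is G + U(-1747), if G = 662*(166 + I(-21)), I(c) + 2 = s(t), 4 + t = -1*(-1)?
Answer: 75474381/659 ≈ 1.1453e+5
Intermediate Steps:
t = -3 (t = -4 - 1*(-1) = -4 + 1 = -3)
s(O) = 9
U(x) = 2*x/(429 + x) (U(x) = (2*x)/(429 + x) = 2*x/(429 + x))
I(c) = 7 (I(c) = -2 + 9 = 7)
G = 114526 (G = 662*(166 + 7) = 662*173 = 114526)
G + U(-1747) = 114526 + 2*(-1747)/(429 - 1747) = 114526 + 2*(-1747)/(-1318) = 114526 + 2*(-1747)*(-1/1318) = 114526 + 1747/659 = 75474381/659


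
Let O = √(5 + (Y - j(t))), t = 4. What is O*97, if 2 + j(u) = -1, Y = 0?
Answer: 194*√2 ≈ 274.36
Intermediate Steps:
j(u) = -3 (j(u) = -2 - 1 = -3)
O = 2*√2 (O = √(5 + (0 - 1*(-3))) = √(5 + (0 + 3)) = √(5 + 3) = √8 = 2*√2 ≈ 2.8284)
O*97 = (2*√2)*97 = 194*√2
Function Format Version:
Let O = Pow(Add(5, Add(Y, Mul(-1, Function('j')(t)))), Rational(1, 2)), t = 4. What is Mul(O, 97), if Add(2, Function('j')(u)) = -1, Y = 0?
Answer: Mul(194, Pow(2, Rational(1, 2))) ≈ 274.36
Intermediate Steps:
Function('j')(u) = -3 (Function('j')(u) = Add(-2, -1) = -3)
O = Mul(2, Pow(2, Rational(1, 2))) (O = Pow(Add(5, Add(0, Mul(-1, -3))), Rational(1, 2)) = Pow(Add(5, Add(0, 3)), Rational(1, 2)) = Pow(Add(5, 3), Rational(1, 2)) = Pow(8, Rational(1, 2)) = Mul(2, Pow(2, Rational(1, 2))) ≈ 2.8284)
Mul(O, 97) = Mul(Mul(2, Pow(2, Rational(1, 2))), 97) = Mul(194, Pow(2, Rational(1, 2)))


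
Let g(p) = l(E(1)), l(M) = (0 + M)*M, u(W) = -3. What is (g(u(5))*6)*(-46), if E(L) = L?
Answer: -276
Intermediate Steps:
l(M) = M² (l(M) = M*M = M²)
g(p) = 1 (g(p) = 1² = 1)
(g(u(5))*6)*(-46) = (1*6)*(-46) = 6*(-46) = -276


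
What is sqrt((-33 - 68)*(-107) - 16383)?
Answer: 2*I*sqrt(1394) ≈ 74.673*I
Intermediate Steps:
sqrt((-33 - 68)*(-107) - 16383) = sqrt(-101*(-107) - 16383) = sqrt(10807 - 16383) = sqrt(-5576) = 2*I*sqrt(1394)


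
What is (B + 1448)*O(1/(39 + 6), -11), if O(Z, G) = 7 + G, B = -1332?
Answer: -464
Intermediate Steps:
(B + 1448)*O(1/(39 + 6), -11) = (-1332 + 1448)*(7 - 11) = 116*(-4) = -464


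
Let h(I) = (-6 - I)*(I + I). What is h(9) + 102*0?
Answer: -270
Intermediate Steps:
h(I) = 2*I*(-6 - I) (h(I) = (-6 - I)*(2*I) = 2*I*(-6 - I))
h(9) + 102*0 = -2*9*(6 + 9) + 102*0 = -2*9*15 + 0 = -270 + 0 = -270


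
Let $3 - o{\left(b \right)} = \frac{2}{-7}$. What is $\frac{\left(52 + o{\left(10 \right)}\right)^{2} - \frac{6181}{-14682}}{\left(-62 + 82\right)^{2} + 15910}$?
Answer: $\frac{2199211327}{11733707580} \approx 0.18743$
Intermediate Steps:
$o{\left(b \right)} = \frac{23}{7}$ ($o{\left(b \right)} = 3 - \frac{2}{-7} = 3 - 2 \left(- \frac{1}{7}\right) = 3 - - \frac{2}{7} = 3 + \frac{2}{7} = \frac{23}{7}$)
$\frac{\left(52 + o{\left(10 \right)}\right)^{2} - \frac{6181}{-14682}}{\left(-62 + 82\right)^{2} + 15910} = \frac{\left(52 + \frac{23}{7}\right)^{2} - \frac{6181}{-14682}}{\left(-62 + 82\right)^{2} + 15910} = \frac{\left(\frac{387}{7}\right)^{2} - - \frac{6181}{14682}}{20^{2} + 15910} = \frac{\frac{149769}{49} + \frac{6181}{14682}}{400 + 15910} = \frac{2199211327}{719418 \cdot 16310} = \frac{2199211327}{719418} \cdot \frac{1}{16310} = \frac{2199211327}{11733707580}$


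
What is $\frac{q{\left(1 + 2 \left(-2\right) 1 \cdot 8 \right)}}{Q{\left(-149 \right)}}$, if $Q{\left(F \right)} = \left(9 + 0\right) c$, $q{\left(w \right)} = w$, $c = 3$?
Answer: $- \frac{31}{27} \approx -1.1481$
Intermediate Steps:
$Q{\left(F \right)} = 27$ ($Q{\left(F \right)} = \left(9 + 0\right) 3 = 9 \cdot 3 = 27$)
$\frac{q{\left(1 + 2 \left(-2\right) 1 \cdot 8 \right)}}{Q{\left(-149 \right)}} = \frac{1 + 2 \left(-2\right) 1 \cdot 8}{27} = \left(1 + \left(-4\right) 1 \cdot 8\right) \frac{1}{27} = \left(1 - 32\right) \frac{1}{27} = \left(-31\right) \frac{1}{27} = - \frac{31}{27}$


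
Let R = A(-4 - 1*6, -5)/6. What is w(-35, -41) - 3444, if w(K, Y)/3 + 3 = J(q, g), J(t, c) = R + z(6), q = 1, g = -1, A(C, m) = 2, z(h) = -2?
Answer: -3458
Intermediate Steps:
R = ⅓ (R = 2/6 = (⅙)*2 = ⅓ ≈ 0.33333)
J(t, c) = -5/3 (J(t, c) = ⅓ - 2 = -5/3)
w(K, Y) = -14 (w(K, Y) = -9 + 3*(-5/3) = -9 - 5 = -14)
w(-35, -41) - 3444 = -14 - 3444 = -3458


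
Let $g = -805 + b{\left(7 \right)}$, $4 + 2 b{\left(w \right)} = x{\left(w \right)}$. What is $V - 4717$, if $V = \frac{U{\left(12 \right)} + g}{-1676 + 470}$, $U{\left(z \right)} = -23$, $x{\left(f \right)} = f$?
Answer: $- \frac{3791917}{804} \approx -4716.3$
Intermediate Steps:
$b{\left(w \right)} = -2 + \frac{w}{2}$
$g = - \frac{1607}{2}$ ($g = -805 + \left(-2 + \frac{1}{2} \cdot 7\right) = -805 + \left(-2 + \frac{7}{2}\right) = -805 + \frac{3}{2} = - \frac{1607}{2} \approx -803.5$)
$V = \frac{551}{804}$ ($V = \frac{-23 - \frac{1607}{2}}{-1676 + 470} = - \frac{1653}{2 \left(-1206\right)} = \left(- \frac{1653}{2}\right) \left(- \frac{1}{1206}\right) = \frac{551}{804} \approx 0.68532$)
$V - 4717 = \frac{551}{804} - 4717 = - \frac{3791917}{804}$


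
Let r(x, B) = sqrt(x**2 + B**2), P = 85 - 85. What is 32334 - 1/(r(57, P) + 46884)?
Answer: 1517790293/46941 ≈ 32334.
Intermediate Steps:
P = 0
r(x, B) = sqrt(B**2 + x**2)
32334 - 1/(r(57, P) + 46884) = 32334 - 1/(sqrt(0**2 + 57**2) + 46884) = 32334 - 1/(sqrt(0 + 3249) + 46884) = 32334 - 1/(sqrt(3249) + 46884) = 32334 - 1/(57 + 46884) = 32334 - 1/46941 = 1517790293/46941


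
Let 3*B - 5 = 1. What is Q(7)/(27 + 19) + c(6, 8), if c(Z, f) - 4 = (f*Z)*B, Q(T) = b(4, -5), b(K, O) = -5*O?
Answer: 4625/46 ≈ 100.54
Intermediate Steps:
B = 2 (B = 5/3 + (⅓)*1 = 5/3 + ⅓ = 2)
Q(T) = 25 (Q(T) = -5*(-5) = 25)
c(Z, f) = 4 + 2*Z*f (c(Z, f) = 4 + (f*Z)*2 = 4 + (Z*f)*2 = 4 + 2*Z*f)
Q(7)/(27 + 19) + c(6, 8) = 25/(27 + 19) + (4 + 2*6*8) = 25/46 + (4 + 96) = (1/46)*25 + 100 = 25/46 + 100 = 4625/46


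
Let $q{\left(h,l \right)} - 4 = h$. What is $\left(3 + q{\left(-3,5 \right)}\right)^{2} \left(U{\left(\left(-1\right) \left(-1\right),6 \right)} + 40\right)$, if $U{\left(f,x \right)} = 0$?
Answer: $640$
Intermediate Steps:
$q{\left(h,l \right)} = 4 + h$
$\left(3 + q{\left(-3,5 \right)}\right)^{2} \left(U{\left(\left(-1\right) \left(-1\right),6 \right)} + 40\right) = \left(3 + \left(4 - 3\right)\right)^{2} \left(0 + 40\right) = \left(3 + 1\right)^{2} \cdot 40 = 4^{2} \cdot 40 = 16 \cdot 40 = 640$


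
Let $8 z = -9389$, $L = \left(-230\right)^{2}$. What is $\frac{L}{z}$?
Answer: $- \frac{423200}{9389} \approx -45.074$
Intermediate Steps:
$L = 52900$
$z = - \frac{9389}{8}$ ($z = \frac{1}{8} \left(-9389\right) = - \frac{9389}{8} \approx -1173.6$)
$\frac{L}{z} = \frac{52900}{- \frac{9389}{8}} = 52900 \left(- \frac{8}{9389}\right) = - \frac{423200}{9389}$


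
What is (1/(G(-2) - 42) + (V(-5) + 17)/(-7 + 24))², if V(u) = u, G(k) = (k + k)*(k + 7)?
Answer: 528529/1110916 ≈ 0.47576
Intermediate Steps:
G(k) = 2*k*(7 + k) (G(k) = (2*k)*(7 + k) = 2*k*(7 + k))
(1/(G(-2) - 42) + (V(-5) + 17)/(-7 + 24))² = (1/(2*(-2)*(7 - 2) - 42) + (-5 + 17)/(-7 + 24))² = (1/(2*(-2)*5 - 42) + 12/17)² = (1/(-20 - 42) + 12*(1/17))² = (1/(-62) + 12/17)² = (-1/62 + 12/17)² = (727/1054)² = 528529/1110916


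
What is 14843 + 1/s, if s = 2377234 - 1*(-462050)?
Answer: 42143492413/2839284 ≈ 14843.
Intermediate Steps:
s = 2839284 (s = 2377234 + 462050 = 2839284)
14843 + 1/s = 14843 + 1/2839284 = 42143492413/2839284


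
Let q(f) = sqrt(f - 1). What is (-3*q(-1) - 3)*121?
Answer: -363 - 363*I*sqrt(2) ≈ -363.0 - 513.36*I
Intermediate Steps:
q(f) = sqrt(-1 + f)
(-3*q(-1) - 3)*121 = (-3*sqrt(-1 - 1) - 3)*121 = (-3*I*sqrt(2) - 3)*121 = (-3 - 3*I*sqrt(2))*121 = -363 - 363*I*sqrt(2)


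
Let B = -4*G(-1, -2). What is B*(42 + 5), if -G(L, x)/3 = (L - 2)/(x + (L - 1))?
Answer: 423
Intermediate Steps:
G(L, x) = -3*(-2 + L)/(-1 + L + x) (G(L, x) = -3*(L - 2)/(x + (L - 1)) = -3*(-2 + L)/(x + (-1 + L)) = -3*(-2 + L)/(-1 + L + x))
B = 9 (B = -12*(2 - 1*(-1))/(-1 - 1 - 2) = -12*(2 + 1)/(-4) = -12*(-1)*3/4 = -4*(-9/4) = 9)
B*(42 + 5) = 9*(42 + 5) = 9*47 = 423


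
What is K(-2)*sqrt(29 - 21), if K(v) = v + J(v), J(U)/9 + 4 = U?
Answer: -112*sqrt(2) ≈ -158.39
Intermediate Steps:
J(U) = -36 + 9*U
K(v) = -36 + 10*v (K(v) = v + (-36 + 9*v) = -36 + 10*v)
K(-2)*sqrt(29 - 21) = (-36 + 10*(-2))*sqrt(29 - 21) = (-36 - 20)*sqrt(8) = -112*sqrt(2)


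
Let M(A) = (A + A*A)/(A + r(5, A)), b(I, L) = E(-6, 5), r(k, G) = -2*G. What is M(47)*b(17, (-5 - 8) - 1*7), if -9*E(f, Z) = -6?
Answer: -32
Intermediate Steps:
E(f, Z) = ⅔ (E(f, Z) = -⅑*(-6) = ⅔)
b(I, L) = ⅔
M(A) = -(A + A²)/A (M(A) = (A + A*A)/(A - 2*A) = (A + A²)/((-A)) = (A + A²)*(-1/A) = -(A + A²)/A)
M(47)*b(17, (-5 - 8) - 1*7) = (-1 - 1*47)*(⅔) = (-1 - 47)*(⅔) = -48*⅔ = -32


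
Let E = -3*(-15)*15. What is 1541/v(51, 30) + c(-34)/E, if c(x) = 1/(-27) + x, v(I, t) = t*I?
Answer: 592859/619650 ≈ 0.95676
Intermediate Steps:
v(I, t) = I*t
E = 675 (E = 45*15 = 675)
c(x) = -1/27 + x
1541/v(51, 30) + c(-34)/E = 1541/((51*30)) + (-1/27 - 34)/675 = 1541/1530 - 919/27*1/675 = 1541*(1/1530) - 919/18225 = 1541/1530 - 919/18225 = 592859/619650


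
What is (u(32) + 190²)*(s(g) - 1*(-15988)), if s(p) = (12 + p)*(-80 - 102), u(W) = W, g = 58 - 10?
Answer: 183116976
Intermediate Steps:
g = 48
s(p) = -2184 - 182*p (s(p) = (12 + p)*(-182) = -2184 - 182*p)
(u(32) + 190²)*(s(g) - 1*(-15988)) = (32 + 190²)*((-2184 - 182*48) - 1*(-15988)) = (32 + 36100)*((-2184 - 8736) + 15988) = 36132*(-10920 + 15988) = 36132*5068 = 183116976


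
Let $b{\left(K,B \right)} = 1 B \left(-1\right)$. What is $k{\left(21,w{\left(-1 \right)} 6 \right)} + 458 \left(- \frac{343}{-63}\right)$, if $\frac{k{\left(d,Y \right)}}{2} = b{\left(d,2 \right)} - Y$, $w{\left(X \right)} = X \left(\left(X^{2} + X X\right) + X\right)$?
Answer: $\frac{22514}{9} \approx 2501.6$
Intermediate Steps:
$b{\left(K,B \right)} = - B$ ($b{\left(K,B \right)} = B \left(-1\right) = - B$)
$w{\left(X \right)} = X \left(X + 2 X^{2}\right)$ ($w{\left(X \right)} = X \left(\left(X^{2} + X^{2}\right) + X\right) = X \left(2 X^{2} + X\right) = X \left(X + 2 X^{2}\right)$)
$k{\left(d,Y \right)} = -4 - 2 Y$ ($k{\left(d,Y \right)} = 2 \left(\left(-1\right) 2 - Y\right) = 2 \left(-2 - Y\right) = -4 - 2 Y$)
$k{\left(21,w{\left(-1 \right)} 6 \right)} + 458 \left(- \frac{343}{-63}\right) = \left(-4 - 2 \left(-1\right)^{2} \left(1 + 2 \left(-1\right)\right) 6\right) + 458 \left(- \frac{343}{-63}\right) = \left(-4 - 2 \cdot 1 \left(1 - 2\right) 6\right) + 458 \left(\left(-343\right) \left(- \frac{1}{63}\right)\right) = \left(-4 - 2 \cdot 1 \left(-1\right) 6\right) + 458 \cdot \frac{49}{9} = \left(-4 - 2 \left(\left(-1\right) 6\right)\right) + \frac{22442}{9} = \left(-4 - -12\right) + \frac{22442}{9} = \left(-4 + 12\right) + \frac{22442}{9} = 8 + \frac{22442}{9} = \frac{22514}{9}$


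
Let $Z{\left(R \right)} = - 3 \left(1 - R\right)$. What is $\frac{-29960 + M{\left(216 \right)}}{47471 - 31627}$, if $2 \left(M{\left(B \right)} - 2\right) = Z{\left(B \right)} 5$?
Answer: $- \frac{56691}{31688} \approx -1.789$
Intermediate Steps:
$Z{\left(R \right)} = -3 + 3 R$
$M{\left(B \right)} = - \frac{11}{2} + \frac{15 B}{2}$ ($M{\left(B \right)} = 2 + \frac{\left(-3 + 3 B\right) 5}{2} = 2 + \frac{-15 + 15 B}{2} = 2 + \left(- \frac{15}{2} + \frac{15 B}{2}\right) = - \frac{11}{2} + \frac{15 B}{2}$)
$\frac{-29960 + M{\left(216 \right)}}{47471 - 31627} = \frac{-29960 + \left(- \frac{11}{2} + \frac{15}{2} \cdot 216\right)}{47471 - 31627} = \frac{-29960 + \left(- \frac{11}{2} + 1620\right)}{15844} = \left(-29960 + \frac{3229}{2}\right) \frac{1}{15844} = \left(- \frac{56691}{2}\right) \frac{1}{15844} = - \frac{56691}{31688}$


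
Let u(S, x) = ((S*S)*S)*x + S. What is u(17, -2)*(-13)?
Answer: 127517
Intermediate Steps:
u(S, x) = S + x*S**3 (u(S, x) = (S**2*S)*x + S = S**3*x + S = x*S**3 + S = S + x*S**3)
u(17, -2)*(-13) = (17 - 2*17**3)*(-13) = (17 - 2*4913)*(-13) = (17 - 9826)*(-13) = -9809*(-13) = 127517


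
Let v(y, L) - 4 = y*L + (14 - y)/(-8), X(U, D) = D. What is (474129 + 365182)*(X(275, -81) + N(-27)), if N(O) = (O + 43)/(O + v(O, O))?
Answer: -381079927129/5607 ≈ -6.7965e+7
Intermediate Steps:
v(y, L) = 9/4 + y/8 + L*y (v(y, L) = 4 + (y*L + (14 - y)/(-8)) = 4 + (L*y + (14 - y)*(-⅛)) = 4 + (L*y + (-7/4 + y/8)) = 4 + (-7/4 + y/8 + L*y) = 9/4 + y/8 + L*y)
N(O) = (43 + O)/(9/4 + O² + 9*O/8) (N(O) = (O + 43)/(O + (9/4 + O/8 + O*O)) = (43 + O)/(O + (9/4 + O/8 + O²)) = (43 + O)/(O + (9/4 + O² + O/8)) = (43 + O)/(9/4 + O² + 9*O/8))
(474129 + 365182)*(X(275, -81) + N(-27)) = (474129 + 365182)*(-81 + 8*(43 - 27)/(18 + 8*(-27)² + 9*(-27))) = 839311*(-81 + 8*16/(18 + 8*729 - 243)) = 839311*(-81 + 8*16/(18 + 5832 - 243)) = 839311*(-81 + 8*16/5607) = 839311*(-81 + 8*(1/5607)*16) = 839311*(-81 + 128/5607) = 839311*(-454039/5607) = -381079927129/5607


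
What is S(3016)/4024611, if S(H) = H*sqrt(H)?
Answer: 6032*sqrt(754)/4024611 ≈ 0.041155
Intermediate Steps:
S(H) = H**(3/2)
S(3016)/4024611 = 3016**(3/2)/4024611 = (6032*sqrt(754))*(1/4024611) = 6032*sqrt(754)/4024611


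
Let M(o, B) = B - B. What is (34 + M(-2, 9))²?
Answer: 1156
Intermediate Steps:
M(o, B) = 0
(34 + M(-2, 9))² = (34 + 0)² = 34² = 1156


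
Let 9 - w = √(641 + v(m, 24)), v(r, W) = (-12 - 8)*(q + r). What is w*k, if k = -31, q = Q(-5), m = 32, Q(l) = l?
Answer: -279 + 31*√101 ≈ 32.546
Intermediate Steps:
q = -5
v(r, W) = 100 - 20*r (v(r, W) = (-12 - 8)*(-5 + r) = -20*(-5 + r) = 100 - 20*r)
w = 9 - √101 (w = 9 - √(641 + (100 - 20*32)) = 9 - √(641 + (100 - 640)) = 9 - √(641 - 540) = 9 - √101 ≈ -1.0499)
w*k = (9 - √101)*(-31) = -279 + 31*√101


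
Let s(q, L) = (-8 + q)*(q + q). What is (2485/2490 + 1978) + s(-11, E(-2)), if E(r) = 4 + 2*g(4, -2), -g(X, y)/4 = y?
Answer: 1193705/498 ≈ 2397.0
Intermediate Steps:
g(X, y) = -4*y
E(r) = 20 (E(r) = 4 + 2*(-4*(-2)) = 4 + 2*8 = 4 + 16 = 20)
s(q, L) = 2*q*(-8 + q) (s(q, L) = (-8 + q)*(2*q) = 2*q*(-8 + q))
(2485/2490 + 1978) + s(-11, E(-2)) = (2485/2490 + 1978) + 2*(-11)*(-8 - 11) = (2485*(1/2490) + 1978) + 2*(-11)*(-19) = (497/498 + 1978) + 418 = 985541/498 + 418 = 1193705/498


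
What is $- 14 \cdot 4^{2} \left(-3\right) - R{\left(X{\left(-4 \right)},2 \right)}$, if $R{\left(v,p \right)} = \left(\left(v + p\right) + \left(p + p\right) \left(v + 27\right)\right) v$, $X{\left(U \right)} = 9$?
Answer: $-723$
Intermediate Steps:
$R{\left(v,p \right)} = v \left(p + v + 2 p \left(27 + v\right)\right)$ ($R{\left(v,p \right)} = \left(\left(p + v\right) + 2 p \left(27 + v\right)\right) v = \left(p + v + 2 p \left(27 + v\right)\right) v = v \left(p + v + 2 p \left(27 + v\right)\right)$)
$- 14 \cdot 4^{2} \left(-3\right) - R{\left(X{\left(-4 \right)},2 \right)} = - 14 \cdot 4^{2} \left(-3\right) - 9 \left(9 + 55 \cdot 2 + 2 \cdot 2 \cdot 9\right) = \left(-14\right) 16 \left(-3\right) - 9 \left(9 + 110 + 36\right) = \left(-224\right) \left(-3\right) - 9 \cdot 155 = 672 - 1395 = -723$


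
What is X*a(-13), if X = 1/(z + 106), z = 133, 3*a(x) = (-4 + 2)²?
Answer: 4/717 ≈ 0.0055788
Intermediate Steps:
a(x) = 4/3 (a(x) = (-4 + 2)²/3 = (⅓)*(-2)² = (⅓)*4 = 4/3)
X = 1/239 (X = 1/(133 + 106) = 1/239 ≈ 0.0041841)
X*a(-13) = (1/239)*(4/3) = 4/717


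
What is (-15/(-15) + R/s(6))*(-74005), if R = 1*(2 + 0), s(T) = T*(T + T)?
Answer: -2738185/36 ≈ -76061.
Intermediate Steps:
s(T) = 2*T**2 (s(T) = T*(2*T) = 2*T**2)
R = 2 (R = 1*2 = 2)
(-15/(-15) + R/s(6))*(-74005) = (-15/(-15) + 2/((2*6**2)))*(-74005) = (-15*(-1/15) + 2/((2*36)))*(-74005) = (1 + 2/72)*(-74005) = (1 + 2*(1/72))*(-74005) = (1 + 1/36)*(-74005) = (37/36)*(-74005) = -2738185/36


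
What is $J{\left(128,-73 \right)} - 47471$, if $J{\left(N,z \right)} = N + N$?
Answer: $-47215$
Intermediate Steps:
$J{\left(N,z \right)} = 2 N$
$J{\left(128,-73 \right)} - 47471 = 2 \cdot 128 - 47471 = 256 - 47471 = -47215$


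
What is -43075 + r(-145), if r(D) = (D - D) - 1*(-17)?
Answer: -43058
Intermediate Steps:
r(D) = 17 (r(D) = 0 + 17 = 17)
-43075 + r(-145) = -43075 + 17 = -43058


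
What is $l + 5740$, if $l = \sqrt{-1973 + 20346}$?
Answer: $5740 + \sqrt{18373} \approx 5875.5$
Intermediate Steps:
$l = \sqrt{18373} \approx 135.55$
$l + 5740 = \sqrt{18373} + 5740 = 5740 + \sqrt{18373}$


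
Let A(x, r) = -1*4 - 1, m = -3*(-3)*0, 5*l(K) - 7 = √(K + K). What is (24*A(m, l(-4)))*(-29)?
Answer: 3480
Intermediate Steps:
l(K) = 7/5 + √2*√K/5 (l(K) = 7/5 + √(K + K)/5 = 7/5 + √(2*K)/5 = 7/5 + (√2*√K)/5 = 7/5 + √2*√K/5)
m = 0 (m = 9*0 = 0)
A(x, r) = -5 (A(x, r) = -4 - 1 = -5)
(24*A(m, l(-4)))*(-29) = (24*(-5))*(-29) = -120*(-29) = 3480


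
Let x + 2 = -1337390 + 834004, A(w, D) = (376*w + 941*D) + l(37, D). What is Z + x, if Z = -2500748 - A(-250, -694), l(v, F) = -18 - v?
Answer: -2257027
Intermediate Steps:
A(w, D) = -55 + 376*w + 941*D (A(w, D) = (376*w + 941*D) + (-18 - 1*37) = (376*w + 941*D) + (-18 - 37) = (376*w + 941*D) - 55 = -55 + 376*w + 941*D)
Z = -1753639 (Z = -2500748 - (-55 + 376*(-250) + 941*(-694)) = -2500748 - (-55 - 94000 - 653054) = -2500748 - 1*(-747109) = -2500748 + 747109 = -1753639)
x = -503388 (x = -2 + (-1337390 + 834004) = -2 - 503386 = -503388)
Z + x = -1753639 - 503388 = -2257027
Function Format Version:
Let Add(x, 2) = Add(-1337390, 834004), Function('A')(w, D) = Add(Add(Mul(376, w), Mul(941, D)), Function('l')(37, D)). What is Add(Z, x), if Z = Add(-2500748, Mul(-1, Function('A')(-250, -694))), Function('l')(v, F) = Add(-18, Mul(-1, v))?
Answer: -2257027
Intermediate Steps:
Function('A')(w, D) = Add(-55, Mul(376, w), Mul(941, D)) (Function('A')(w, D) = Add(Add(Mul(376, w), Mul(941, D)), Add(-18, Mul(-1, 37))) = Add(Add(Mul(376, w), Mul(941, D)), Add(-18, -37)) = Add(Add(Mul(376, w), Mul(941, D)), -55) = Add(-55, Mul(376, w), Mul(941, D)))
Z = -1753639 (Z = Add(-2500748, Mul(-1, Add(-55, Mul(376, -250), Mul(941, -694)))) = Add(-2500748, Mul(-1, Add(-55, -94000, -653054))) = Add(-2500748, Mul(-1, -747109)) = Add(-2500748, 747109) = -1753639)
x = -503388 (x = Add(-2, Add(-1337390, 834004)) = Add(-2, -503386) = -503388)
Add(Z, x) = Add(-1753639, -503388) = -2257027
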